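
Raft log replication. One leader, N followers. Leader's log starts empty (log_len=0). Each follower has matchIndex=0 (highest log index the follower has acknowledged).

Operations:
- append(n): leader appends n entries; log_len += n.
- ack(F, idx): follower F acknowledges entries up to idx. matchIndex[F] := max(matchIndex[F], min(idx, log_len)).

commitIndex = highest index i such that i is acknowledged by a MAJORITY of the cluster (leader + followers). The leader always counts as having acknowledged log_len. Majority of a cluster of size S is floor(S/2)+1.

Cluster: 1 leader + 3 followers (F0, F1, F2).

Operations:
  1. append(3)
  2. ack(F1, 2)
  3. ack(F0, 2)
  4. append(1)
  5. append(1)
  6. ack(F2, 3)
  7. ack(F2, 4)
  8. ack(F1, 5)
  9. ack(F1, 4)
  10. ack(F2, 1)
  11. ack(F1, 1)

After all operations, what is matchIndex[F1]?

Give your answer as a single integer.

Op 1: append 3 -> log_len=3
Op 2: F1 acks idx 2 -> match: F0=0 F1=2 F2=0; commitIndex=0
Op 3: F0 acks idx 2 -> match: F0=2 F1=2 F2=0; commitIndex=2
Op 4: append 1 -> log_len=4
Op 5: append 1 -> log_len=5
Op 6: F2 acks idx 3 -> match: F0=2 F1=2 F2=3; commitIndex=2
Op 7: F2 acks idx 4 -> match: F0=2 F1=2 F2=4; commitIndex=2
Op 8: F1 acks idx 5 -> match: F0=2 F1=5 F2=4; commitIndex=4
Op 9: F1 acks idx 4 -> match: F0=2 F1=5 F2=4; commitIndex=4
Op 10: F2 acks idx 1 -> match: F0=2 F1=5 F2=4; commitIndex=4
Op 11: F1 acks idx 1 -> match: F0=2 F1=5 F2=4; commitIndex=4

Answer: 5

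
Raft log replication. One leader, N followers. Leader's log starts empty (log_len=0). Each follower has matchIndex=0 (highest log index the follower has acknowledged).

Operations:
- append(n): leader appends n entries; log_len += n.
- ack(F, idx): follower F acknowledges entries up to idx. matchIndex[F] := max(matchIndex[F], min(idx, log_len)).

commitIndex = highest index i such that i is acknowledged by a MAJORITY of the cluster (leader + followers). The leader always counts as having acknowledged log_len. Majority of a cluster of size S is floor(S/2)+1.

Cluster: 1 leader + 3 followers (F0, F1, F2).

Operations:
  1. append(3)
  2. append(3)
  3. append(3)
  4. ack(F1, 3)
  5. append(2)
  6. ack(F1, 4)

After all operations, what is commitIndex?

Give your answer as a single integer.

Op 1: append 3 -> log_len=3
Op 2: append 3 -> log_len=6
Op 3: append 3 -> log_len=9
Op 4: F1 acks idx 3 -> match: F0=0 F1=3 F2=0; commitIndex=0
Op 5: append 2 -> log_len=11
Op 6: F1 acks idx 4 -> match: F0=0 F1=4 F2=0; commitIndex=0

Answer: 0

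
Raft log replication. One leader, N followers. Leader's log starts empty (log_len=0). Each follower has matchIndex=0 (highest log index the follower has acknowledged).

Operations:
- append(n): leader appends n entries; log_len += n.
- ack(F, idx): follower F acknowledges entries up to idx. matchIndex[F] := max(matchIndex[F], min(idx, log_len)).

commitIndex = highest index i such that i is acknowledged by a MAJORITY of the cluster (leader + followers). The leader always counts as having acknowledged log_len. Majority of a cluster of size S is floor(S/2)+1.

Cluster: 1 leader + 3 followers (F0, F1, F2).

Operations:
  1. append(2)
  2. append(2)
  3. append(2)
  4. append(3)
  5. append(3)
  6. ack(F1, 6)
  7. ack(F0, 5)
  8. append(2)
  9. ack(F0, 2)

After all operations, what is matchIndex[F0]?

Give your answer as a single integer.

Op 1: append 2 -> log_len=2
Op 2: append 2 -> log_len=4
Op 3: append 2 -> log_len=6
Op 4: append 3 -> log_len=9
Op 5: append 3 -> log_len=12
Op 6: F1 acks idx 6 -> match: F0=0 F1=6 F2=0; commitIndex=0
Op 7: F0 acks idx 5 -> match: F0=5 F1=6 F2=0; commitIndex=5
Op 8: append 2 -> log_len=14
Op 9: F0 acks idx 2 -> match: F0=5 F1=6 F2=0; commitIndex=5

Answer: 5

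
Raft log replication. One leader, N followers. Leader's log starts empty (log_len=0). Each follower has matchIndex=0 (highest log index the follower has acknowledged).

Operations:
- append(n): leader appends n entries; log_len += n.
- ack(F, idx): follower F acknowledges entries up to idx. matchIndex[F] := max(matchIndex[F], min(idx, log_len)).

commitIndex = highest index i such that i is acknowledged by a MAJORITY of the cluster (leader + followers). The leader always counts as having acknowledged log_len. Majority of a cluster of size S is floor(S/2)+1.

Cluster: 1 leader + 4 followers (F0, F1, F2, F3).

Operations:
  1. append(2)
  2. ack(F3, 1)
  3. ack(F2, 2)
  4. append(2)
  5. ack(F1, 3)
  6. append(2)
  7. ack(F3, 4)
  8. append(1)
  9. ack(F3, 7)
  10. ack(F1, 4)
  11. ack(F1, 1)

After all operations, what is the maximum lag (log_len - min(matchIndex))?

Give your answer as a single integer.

Op 1: append 2 -> log_len=2
Op 2: F3 acks idx 1 -> match: F0=0 F1=0 F2=0 F3=1; commitIndex=0
Op 3: F2 acks idx 2 -> match: F0=0 F1=0 F2=2 F3=1; commitIndex=1
Op 4: append 2 -> log_len=4
Op 5: F1 acks idx 3 -> match: F0=0 F1=3 F2=2 F3=1; commitIndex=2
Op 6: append 2 -> log_len=6
Op 7: F3 acks idx 4 -> match: F0=0 F1=3 F2=2 F3=4; commitIndex=3
Op 8: append 1 -> log_len=7
Op 9: F3 acks idx 7 -> match: F0=0 F1=3 F2=2 F3=7; commitIndex=3
Op 10: F1 acks idx 4 -> match: F0=0 F1=4 F2=2 F3=7; commitIndex=4
Op 11: F1 acks idx 1 -> match: F0=0 F1=4 F2=2 F3=7; commitIndex=4

Answer: 7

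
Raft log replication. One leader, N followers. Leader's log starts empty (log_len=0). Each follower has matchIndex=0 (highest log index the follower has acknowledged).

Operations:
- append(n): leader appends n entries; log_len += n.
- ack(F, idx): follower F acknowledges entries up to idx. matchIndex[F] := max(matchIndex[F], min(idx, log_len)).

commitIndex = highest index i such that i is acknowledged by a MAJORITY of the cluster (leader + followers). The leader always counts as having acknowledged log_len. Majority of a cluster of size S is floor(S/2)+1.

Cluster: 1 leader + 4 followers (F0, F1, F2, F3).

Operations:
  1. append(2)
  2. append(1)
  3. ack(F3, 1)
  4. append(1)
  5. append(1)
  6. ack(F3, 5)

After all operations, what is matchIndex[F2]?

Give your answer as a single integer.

Op 1: append 2 -> log_len=2
Op 2: append 1 -> log_len=3
Op 3: F3 acks idx 1 -> match: F0=0 F1=0 F2=0 F3=1; commitIndex=0
Op 4: append 1 -> log_len=4
Op 5: append 1 -> log_len=5
Op 6: F3 acks idx 5 -> match: F0=0 F1=0 F2=0 F3=5; commitIndex=0

Answer: 0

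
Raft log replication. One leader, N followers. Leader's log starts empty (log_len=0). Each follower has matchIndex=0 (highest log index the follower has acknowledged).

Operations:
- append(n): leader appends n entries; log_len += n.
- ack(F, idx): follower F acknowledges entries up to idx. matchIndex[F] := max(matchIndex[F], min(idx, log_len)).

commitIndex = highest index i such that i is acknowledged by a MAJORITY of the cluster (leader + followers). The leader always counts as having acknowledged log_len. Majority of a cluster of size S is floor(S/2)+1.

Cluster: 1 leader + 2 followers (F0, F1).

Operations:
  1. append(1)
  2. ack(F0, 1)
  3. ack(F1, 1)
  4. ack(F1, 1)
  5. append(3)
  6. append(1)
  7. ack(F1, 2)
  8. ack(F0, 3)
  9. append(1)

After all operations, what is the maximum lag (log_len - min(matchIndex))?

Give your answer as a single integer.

Op 1: append 1 -> log_len=1
Op 2: F0 acks idx 1 -> match: F0=1 F1=0; commitIndex=1
Op 3: F1 acks idx 1 -> match: F0=1 F1=1; commitIndex=1
Op 4: F1 acks idx 1 -> match: F0=1 F1=1; commitIndex=1
Op 5: append 3 -> log_len=4
Op 6: append 1 -> log_len=5
Op 7: F1 acks idx 2 -> match: F0=1 F1=2; commitIndex=2
Op 8: F0 acks idx 3 -> match: F0=3 F1=2; commitIndex=3
Op 9: append 1 -> log_len=6

Answer: 4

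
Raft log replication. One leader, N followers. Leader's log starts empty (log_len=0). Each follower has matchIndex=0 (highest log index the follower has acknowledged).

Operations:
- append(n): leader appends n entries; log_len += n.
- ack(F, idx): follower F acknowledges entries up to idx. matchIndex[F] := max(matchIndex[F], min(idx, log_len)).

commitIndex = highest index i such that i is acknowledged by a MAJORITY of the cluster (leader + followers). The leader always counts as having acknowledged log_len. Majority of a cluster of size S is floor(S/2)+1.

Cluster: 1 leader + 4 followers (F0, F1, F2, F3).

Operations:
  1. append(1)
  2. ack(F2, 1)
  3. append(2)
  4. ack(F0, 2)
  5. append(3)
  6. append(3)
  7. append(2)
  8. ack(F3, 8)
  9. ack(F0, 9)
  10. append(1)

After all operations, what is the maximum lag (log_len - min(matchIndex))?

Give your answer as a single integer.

Op 1: append 1 -> log_len=1
Op 2: F2 acks idx 1 -> match: F0=0 F1=0 F2=1 F3=0; commitIndex=0
Op 3: append 2 -> log_len=3
Op 4: F0 acks idx 2 -> match: F0=2 F1=0 F2=1 F3=0; commitIndex=1
Op 5: append 3 -> log_len=6
Op 6: append 3 -> log_len=9
Op 7: append 2 -> log_len=11
Op 8: F3 acks idx 8 -> match: F0=2 F1=0 F2=1 F3=8; commitIndex=2
Op 9: F0 acks idx 9 -> match: F0=9 F1=0 F2=1 F3=8; commitIndex=8
Op 10: append 1 -> log_len=12

Answer: 12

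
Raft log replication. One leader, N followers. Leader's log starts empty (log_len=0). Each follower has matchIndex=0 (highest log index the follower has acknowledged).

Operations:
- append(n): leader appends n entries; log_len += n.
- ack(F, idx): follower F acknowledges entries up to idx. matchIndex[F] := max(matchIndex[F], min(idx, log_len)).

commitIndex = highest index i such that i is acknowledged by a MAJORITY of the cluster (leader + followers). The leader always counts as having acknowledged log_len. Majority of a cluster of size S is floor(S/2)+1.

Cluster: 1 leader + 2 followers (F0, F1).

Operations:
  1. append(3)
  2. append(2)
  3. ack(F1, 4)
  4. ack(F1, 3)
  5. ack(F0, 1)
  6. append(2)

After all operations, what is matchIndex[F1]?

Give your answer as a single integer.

Answer: 4

Derivation:
Op 1: append 3 -> log_len=3
Op 2: append 2 -> log_len=5
Op 3: F1 acks idx 4 -> match: F0=0 F1=4; commitIndex=4
Op 4: F1 acks idx 3 -> match: F0=0 F1=4; commitIndex=4
Op 5: F0 acks idx 1 -> match: F0=1 F1=4; commitIndex=4
Op 6: append 2 -> log_len=7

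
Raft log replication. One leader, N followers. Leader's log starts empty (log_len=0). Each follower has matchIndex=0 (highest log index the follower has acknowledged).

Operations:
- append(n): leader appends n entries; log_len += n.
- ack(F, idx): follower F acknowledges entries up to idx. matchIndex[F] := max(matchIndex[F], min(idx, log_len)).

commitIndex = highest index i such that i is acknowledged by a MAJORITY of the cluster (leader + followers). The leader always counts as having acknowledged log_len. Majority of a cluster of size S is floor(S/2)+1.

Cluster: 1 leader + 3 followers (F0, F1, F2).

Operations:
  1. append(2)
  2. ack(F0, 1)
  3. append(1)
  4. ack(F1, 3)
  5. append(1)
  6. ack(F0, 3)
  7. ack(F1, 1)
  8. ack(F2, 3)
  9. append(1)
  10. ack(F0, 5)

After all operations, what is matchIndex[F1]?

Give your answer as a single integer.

Answer: 3

Derivation:
Op 1: append 2 -> log_len=2
Op 2: F0 acks idx 1 -> match: F0=1 F1=0 F2=0; commitIndex=0
Op 3: append 1 -> log_len=3
Op 4: F1 acks idx 3 -> match: F0=1 F1=3 F2=0; commitIndex=1
Op 5: append 1 -> log_len=4
Op 6: F0 acks idx 3 -> match: F0=3 F1=3 F2=0; commitIndex=3
Op 7: F1 acks idx 1 -> match: F0=3 F1=3 F2=0; commitIndex=3
Op 8: F2 acks idx 3 -> match: F0=3 F1=3 F2=3; commitIndex=3
Op 9: append 1 -> log_len=5
Op 10: F0 acks idx 5 -> match: F0=5 F1=3 F2=3; commitIndex=3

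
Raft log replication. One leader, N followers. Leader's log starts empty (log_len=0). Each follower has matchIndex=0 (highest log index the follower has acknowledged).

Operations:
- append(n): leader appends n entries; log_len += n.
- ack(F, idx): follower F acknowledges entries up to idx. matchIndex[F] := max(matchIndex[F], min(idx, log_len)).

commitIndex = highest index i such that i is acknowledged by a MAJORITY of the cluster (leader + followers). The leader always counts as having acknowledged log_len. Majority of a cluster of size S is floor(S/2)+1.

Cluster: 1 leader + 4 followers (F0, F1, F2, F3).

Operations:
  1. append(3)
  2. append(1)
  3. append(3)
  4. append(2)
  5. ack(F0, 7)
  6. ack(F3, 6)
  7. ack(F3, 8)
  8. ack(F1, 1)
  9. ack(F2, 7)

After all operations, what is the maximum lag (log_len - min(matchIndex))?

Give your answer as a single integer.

Op 1: append 3 -> log_len=3
Op 2: append 1 -> log_len=4
Op 3: append 3 -> log_len=7
Op 4: append 2 -> log_len=9
Op 5: F0 acks idx 7 -> match: F0=7 F1=0 F2=0 F3=0; commitIndex=0
Op 6: F3 acks idx 6 -> match: F0=7 F1=0 F2=0 F3=6; commitIndex=6
Op 7: F3 acks idx 8 -> match: F0=7 F1=0 F2=0 F3=8; commitIndex=7
Op 8: F1 acks idx 1 -> match: F0=7 F1=1 F2=0 F3=8; commitIndex=7
Op 9: F2 acks idx 7 -> match: F0=7 F1=1 F2=7 F3=8; commitIndex=7

Answer: 8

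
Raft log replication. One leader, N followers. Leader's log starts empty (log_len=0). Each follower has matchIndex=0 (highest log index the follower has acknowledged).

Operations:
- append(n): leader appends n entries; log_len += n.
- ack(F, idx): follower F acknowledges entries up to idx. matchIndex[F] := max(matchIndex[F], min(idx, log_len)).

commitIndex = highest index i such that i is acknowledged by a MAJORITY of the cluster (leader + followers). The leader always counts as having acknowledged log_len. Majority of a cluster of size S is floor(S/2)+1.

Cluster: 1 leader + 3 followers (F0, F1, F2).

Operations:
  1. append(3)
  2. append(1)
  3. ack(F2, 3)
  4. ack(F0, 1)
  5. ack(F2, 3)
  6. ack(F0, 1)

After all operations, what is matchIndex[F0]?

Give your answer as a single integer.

Answer: 1

Derivation:
Op 1: append 3 -> log_len=3
Op 2: append 1 -> log_len=4
Op 3: F2 acks idx 3 -> match: F0=0 F1=0 F2=3; commitIndex=0
Op 4: F0 acks idx 1 -> match: F0=1 F1=0 F2=3; commitIndex=1
Op 5: F2 acks idx 3 -> match: F0=1 F1=0 F2=3; commitIndex=1
Op 6: F0 acks idx 1 -> match: F0=1 F1=0 F2=3; commitIndex=1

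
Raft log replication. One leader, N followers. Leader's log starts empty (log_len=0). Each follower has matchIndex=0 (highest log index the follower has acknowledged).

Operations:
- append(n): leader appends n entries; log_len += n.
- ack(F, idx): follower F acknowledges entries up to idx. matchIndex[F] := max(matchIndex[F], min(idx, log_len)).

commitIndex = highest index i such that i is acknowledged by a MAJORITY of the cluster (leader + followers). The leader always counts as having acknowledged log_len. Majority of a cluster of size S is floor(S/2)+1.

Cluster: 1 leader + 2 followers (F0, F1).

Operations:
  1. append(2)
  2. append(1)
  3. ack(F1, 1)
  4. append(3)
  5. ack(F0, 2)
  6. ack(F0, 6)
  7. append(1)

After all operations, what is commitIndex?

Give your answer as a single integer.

Op 1: append 2 -> log_len=2
Op 2: append 1 -> log_len=3
Op 3: F1 acks idx 1 -> match: F0=0 F1=1; commitIndex=1
Op 4: append 3 -> log_len=6
Op 5: F0 acks idx 2 -> match: F0=2 F1=1; commitIndex=2
Op 6: F0 acks idx 6 -> match: F0=6 F1=1; commitIndex=6
Op 7: append 1 -> log_len=7

Answer: 6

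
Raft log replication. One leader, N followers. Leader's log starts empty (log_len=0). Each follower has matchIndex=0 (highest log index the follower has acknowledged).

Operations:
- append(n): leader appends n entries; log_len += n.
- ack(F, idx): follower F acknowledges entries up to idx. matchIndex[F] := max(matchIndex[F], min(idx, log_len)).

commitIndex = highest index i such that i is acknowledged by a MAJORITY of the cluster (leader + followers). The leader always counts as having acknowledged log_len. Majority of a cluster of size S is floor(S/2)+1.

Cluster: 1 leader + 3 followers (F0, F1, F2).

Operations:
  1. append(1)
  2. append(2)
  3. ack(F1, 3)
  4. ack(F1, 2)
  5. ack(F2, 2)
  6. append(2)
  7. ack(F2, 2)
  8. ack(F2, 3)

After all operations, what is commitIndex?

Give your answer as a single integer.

Op 1: append 1 -> log_len=1
Op 2: append 2 -> log_len=3
Op 3: F1 acks idx 3 -> match: F0=0 F1=3 F2=0; commitIndex=0
Op 4: F1 acks idx 2 -> match: F0=0 F1=3 F2=0; commitIndex=0
Op 5: F2 acks idx 2 -> match: F0=0 F1=3 F2=2; commitIndex=2
Op 6: append 2 -> log_len=5
Op 7: F2 acks idx 2 -> match: F0=0 F1=3 F2=2; commitIndex=2
Op 8: F2 acks idx 3 -> match: F0=0 F1=3 F2=3; commitIndex=3

Answer: 3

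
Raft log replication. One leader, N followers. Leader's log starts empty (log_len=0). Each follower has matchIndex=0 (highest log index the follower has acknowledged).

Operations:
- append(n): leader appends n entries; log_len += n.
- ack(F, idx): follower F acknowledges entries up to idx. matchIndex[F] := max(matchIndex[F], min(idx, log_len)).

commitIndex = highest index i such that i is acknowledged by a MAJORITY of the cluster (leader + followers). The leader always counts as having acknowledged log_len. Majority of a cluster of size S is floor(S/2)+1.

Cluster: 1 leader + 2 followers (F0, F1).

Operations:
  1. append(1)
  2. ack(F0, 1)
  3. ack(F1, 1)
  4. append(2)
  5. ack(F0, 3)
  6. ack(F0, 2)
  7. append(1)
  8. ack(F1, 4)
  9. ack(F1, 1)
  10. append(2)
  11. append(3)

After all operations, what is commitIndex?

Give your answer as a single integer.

Op 1: append 1 -> log_len=1
Op 2: F0 acks idx 1 -> match: F0=1 F1=0; commitIndex=1
Op 3: F1 acks idx 1 -> match: F0=1 F1=1; commitIndex=1
Op 4: append 2 -> log_len=3
Op 5: F0 acks idx 3 -> match: F0=3 F1=1; commitIndex=3
Op 6: F0 acks idx 2 -> match: F0=3 F1=1; commitIndex=3
Op 7: append 1 -> log_len=4
Op 8: F1 acks idx 4 -> match: F0=3 F1=4; commitIndex=4
Op 9: F1 acks idx 1 -> match: F0=3 F1=4; commitIndex=4
Op 10: append 2 -> log_len=6
Op 11: append 3 -> log_len=9

Answer: 4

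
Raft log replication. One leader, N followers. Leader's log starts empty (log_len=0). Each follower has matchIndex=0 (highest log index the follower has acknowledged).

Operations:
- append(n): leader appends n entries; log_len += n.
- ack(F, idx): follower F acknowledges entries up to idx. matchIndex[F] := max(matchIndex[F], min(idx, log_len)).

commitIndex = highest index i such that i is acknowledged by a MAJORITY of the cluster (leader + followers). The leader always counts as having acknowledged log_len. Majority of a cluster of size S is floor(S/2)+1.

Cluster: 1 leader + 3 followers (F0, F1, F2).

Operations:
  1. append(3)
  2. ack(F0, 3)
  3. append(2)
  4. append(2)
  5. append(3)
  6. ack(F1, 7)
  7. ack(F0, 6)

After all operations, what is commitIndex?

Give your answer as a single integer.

Op 1: append 3 -> log_len=3
Op 2: F0 acks idx 3 -> match: F0=3 F1=0 F2=0; commitIndex=0
Op 3: append 2 -> log_len=5
Op 4: append 2 -> log_len=7
Op 5: append 3 -> log_len=10
Op 6: F1 acks idx 7 -> match: F0=3 F1=7 F2=0; commitIndex=3
Op 7: F0 acks idx 6 -> match: F0=6 F1=7 F2=0; commitIndex=6

Answer: 6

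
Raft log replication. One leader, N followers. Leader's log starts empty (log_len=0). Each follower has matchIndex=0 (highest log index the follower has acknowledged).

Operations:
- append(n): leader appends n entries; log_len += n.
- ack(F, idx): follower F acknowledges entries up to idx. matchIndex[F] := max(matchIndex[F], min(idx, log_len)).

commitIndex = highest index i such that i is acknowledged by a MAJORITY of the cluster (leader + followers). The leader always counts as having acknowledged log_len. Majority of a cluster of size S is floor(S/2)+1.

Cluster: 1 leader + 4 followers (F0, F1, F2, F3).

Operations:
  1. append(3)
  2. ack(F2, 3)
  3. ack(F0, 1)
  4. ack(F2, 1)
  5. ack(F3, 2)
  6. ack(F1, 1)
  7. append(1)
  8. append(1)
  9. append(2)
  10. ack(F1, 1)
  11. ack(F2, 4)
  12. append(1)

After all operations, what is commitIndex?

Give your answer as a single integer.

Op 1: append 3 -> log_len=3
Op 2: F2 acks idx 3 -> match: F0=0 F1=0 F2=3 F3=0; commitIndex=0
Op 3: F0 acks idx 1 -> match: F0=1 F1=0 F2=3 F3=0; commitIndex=1
Op 4: F2 acks idx 1 -> match: F0=1 F1=0 F2=3 F3=0; commitIndex=1
Op 5: F3 acks idx 2 -> match: F0=1 F1=0 F2=3 F3=2; commitIndex=2
Op 6: F1 acks idx 1 -> match: F0=1 F1=1 F2=3 F3=2; commitIndex=2
Op 7: append 1 -> log_len=4
Op 8: append 1 -> log_len=5
Op 9: append 2 -> log_len=7
Op 10: F1 acks idx 1 -> match: F0=1 F1=1 F2=3 F3=2; commitIndex=2
Op 11: F2 acks idx 4 -> match: F0=1 F1=1 F2=4 F3=2; commitIndex=2
Op 12: append 1 -> log_len=8

Answer: 2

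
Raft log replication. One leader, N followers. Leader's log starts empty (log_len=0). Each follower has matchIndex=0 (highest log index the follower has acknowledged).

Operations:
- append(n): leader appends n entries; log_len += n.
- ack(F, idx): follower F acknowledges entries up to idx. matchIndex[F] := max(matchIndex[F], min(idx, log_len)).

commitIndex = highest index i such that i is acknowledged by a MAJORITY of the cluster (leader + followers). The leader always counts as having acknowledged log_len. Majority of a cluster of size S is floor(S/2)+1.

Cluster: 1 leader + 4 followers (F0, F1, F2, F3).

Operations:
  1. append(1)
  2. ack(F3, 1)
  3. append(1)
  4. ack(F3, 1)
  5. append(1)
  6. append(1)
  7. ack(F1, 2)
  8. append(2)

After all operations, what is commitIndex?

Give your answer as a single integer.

Answer: 1

Derivation:
Op 1: append 1 -> log_len=1
Op 2: F3 acks idx 1 -> match: F0=0 F1=0 F2=0 F3=1; commitIndex=0
Op 3: append 1 -> log_len=2
Op 4: F3 acks idx 1 -> match: F0=0 F1=0 F2=0 F3=1; commitIndex=0
Op 5: append 1 -> log_len=3
Op 6: append 1 -> log_len=4
Op 7: F1 acks idx 2 -> match: F0=0 F1=2 F2=0 F3=1; commitIndex=1
Op 8: append 2 -> log_len=6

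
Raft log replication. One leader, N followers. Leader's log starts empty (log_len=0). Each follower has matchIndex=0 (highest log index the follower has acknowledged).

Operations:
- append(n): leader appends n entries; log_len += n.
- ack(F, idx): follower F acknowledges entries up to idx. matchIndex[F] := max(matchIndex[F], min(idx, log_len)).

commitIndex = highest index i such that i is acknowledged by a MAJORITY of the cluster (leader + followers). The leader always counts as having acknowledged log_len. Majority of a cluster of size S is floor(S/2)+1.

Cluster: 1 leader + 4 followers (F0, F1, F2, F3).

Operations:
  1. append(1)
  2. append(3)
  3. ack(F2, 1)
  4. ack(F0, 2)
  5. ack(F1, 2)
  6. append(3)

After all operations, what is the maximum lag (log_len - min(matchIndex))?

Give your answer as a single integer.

Op 1: append 1 -> log_len=1
Op 2: append 3 -> log_len=4
Op 3: F2 acks idx 1 -> match: F0=0 F1=0 F2=1 F3=0; commitIndex=0
Op 4: F0 acks idx 2 -> match: F0=2 F1=0 F2=1 F3=0; commitIndex=1
Op 5: F1 acks idx 2 -> match: F0=2 F1=2 F2=1 F3=0; commitIndex=2
Op 6: append 3 -> log_len=7

Answer: 7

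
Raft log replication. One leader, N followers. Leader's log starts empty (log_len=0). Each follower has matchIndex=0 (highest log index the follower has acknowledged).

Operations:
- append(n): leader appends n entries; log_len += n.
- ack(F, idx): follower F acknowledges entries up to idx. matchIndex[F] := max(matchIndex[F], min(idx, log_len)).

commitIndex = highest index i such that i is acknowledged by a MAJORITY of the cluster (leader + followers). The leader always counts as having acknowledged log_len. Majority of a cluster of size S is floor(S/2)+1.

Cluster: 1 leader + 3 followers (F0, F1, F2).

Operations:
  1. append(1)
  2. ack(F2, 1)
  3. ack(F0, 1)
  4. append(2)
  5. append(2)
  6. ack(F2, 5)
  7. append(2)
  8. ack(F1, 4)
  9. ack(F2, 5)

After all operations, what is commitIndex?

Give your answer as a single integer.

Op 1: append 1 -> log_len=1
Op 2: F2 acks idx 1 -> match: F0=0 F1=0 F2=1; commitIndex=0
Op 3: F0 acks idx 1 -> match: F0=1 F1=0 F2=1; commitIndex=1
Op 4: append 2 -> log_len=3
Op 5: append 2 -> log_len=5
Op 6: F2 acks idx 5 -> match: F0=1 F1=0 F2=5; commitIndex=1
Op 7: append 2 -> log_len=7
Op 8: F1 acks idx 4 -> match: F0=1 F1=4 F2=5; commitIndex=4
Op 9: F2 acks idx 5 -> match: F0=1 F1=4 F2=5; commitIndex=4

Answer: 4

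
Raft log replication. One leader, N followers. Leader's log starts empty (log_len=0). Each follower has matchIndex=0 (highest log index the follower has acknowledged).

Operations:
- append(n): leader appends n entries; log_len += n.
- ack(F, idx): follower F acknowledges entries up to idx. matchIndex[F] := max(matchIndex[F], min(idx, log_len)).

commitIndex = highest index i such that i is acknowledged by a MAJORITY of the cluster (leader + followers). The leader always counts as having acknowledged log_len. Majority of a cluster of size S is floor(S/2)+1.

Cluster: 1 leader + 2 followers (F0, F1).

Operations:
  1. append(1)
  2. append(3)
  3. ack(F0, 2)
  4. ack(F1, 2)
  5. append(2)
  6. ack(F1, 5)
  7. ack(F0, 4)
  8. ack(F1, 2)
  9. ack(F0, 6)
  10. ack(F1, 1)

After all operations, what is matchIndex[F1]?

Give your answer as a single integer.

Answer: 5

Derivation:
Op 1: append 1 -> log_len=1
Op 2: append 3 -> log_len=4
Op 3: F0 acks idx 2 -> match: F0=2 F1=0; commitIndex=2
Op 4: F1 acks idx 2 -> match: F0=2 F1=2; commitIndex=2
Op 5: append 2 -> log_len=6
Op 6: F1 acks idx 5 -> match: F0=2 F1=5; commitIndex=5
Op 7: F0 acks idx 4 -> match: F0=4 F1=5; commitIndex=5
Op 8: F1 acks idx 2 -> match: F0=4 F1=5; commitIndex=5
Op 9: F0 acks idx 6 -> match: F0=6 F1=5; commitIndex=6
Op 10: F1 acks idx 1 -> match: F0=6 F1=5; commitIndex=6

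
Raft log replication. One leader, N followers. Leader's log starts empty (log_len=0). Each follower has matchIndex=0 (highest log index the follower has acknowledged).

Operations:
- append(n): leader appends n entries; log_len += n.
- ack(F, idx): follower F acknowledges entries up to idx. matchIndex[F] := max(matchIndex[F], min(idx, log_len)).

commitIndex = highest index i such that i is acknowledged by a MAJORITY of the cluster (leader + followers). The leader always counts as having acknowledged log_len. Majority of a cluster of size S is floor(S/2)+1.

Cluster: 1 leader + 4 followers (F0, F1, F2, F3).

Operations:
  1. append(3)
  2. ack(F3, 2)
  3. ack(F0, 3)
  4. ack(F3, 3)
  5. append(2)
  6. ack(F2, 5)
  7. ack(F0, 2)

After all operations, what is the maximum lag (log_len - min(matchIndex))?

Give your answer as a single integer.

Answer: 5

Derivation:
Op 1: append 3 -> log_len=3
Op 2: F3 acks idx 2 -> match: F0=0 F1=0 F2=0 F3=2; commitIndex=0
Op 3: F0 acks idx 3 -> match: F0=3 F1=0 F2=0 F3=2; commitIndex=2
Op 4: F3 acks idx 3 -> match: F0=3 F1=0 F2=0 F3=3; commitIndex=3
Op 5: append 2 -> log_len=5
Op 6: F2 acks idx 5 -> match: F0=3 F1=0 F2=5 F3=3; commitIndex=3
Op 7: F0 acks idx 2 -> match: F0=3 F1=0 F2=5 F3=3; commitIndex=3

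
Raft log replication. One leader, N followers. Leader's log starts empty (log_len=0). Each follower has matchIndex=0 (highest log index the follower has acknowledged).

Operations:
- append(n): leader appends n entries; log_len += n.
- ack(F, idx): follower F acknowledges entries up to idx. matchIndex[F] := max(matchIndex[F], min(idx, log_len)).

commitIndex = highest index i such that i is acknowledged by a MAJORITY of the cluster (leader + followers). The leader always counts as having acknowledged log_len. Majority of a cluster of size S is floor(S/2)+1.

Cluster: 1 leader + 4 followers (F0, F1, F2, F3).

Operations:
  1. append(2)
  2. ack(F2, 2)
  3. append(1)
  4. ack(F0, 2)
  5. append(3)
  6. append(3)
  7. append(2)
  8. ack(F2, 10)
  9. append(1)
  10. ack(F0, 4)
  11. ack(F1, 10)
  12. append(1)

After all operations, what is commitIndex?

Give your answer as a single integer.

Answer: 10

Derivation:
Op 1: append 2 -> log_len=2
Op 2: F2 acks idx 2 -> match: F0=0 F1=0 F2=2 F3=0; commitIndex=0
Op 3: append 1 -> log_len=3
Op 4: F0 acks idx 2 -> match: F0=2 F1=0 F2=2 F3=0; commitIndex=2
Op 5: append 3 -> log_len=6
Op 6: append 3 -> log_len=9
Op 7: append 2 -> log_len=11
Op 8: F2 acks idx 10 -> match: F0=2 F1=0 F2=10 F3=0; commitIndex=2
Op 9: append 1 -> log_len=12
Op 10: F0 acks idx 4 -> match: F0=4 F1=0 F2=10 F3=0; commitIndex=4
Op 11: F1 acks idx 10 -> match: F0=4 F1=10 F2=10 F3=0; commitIndex=10
Op 12: append 1 -> log_len=13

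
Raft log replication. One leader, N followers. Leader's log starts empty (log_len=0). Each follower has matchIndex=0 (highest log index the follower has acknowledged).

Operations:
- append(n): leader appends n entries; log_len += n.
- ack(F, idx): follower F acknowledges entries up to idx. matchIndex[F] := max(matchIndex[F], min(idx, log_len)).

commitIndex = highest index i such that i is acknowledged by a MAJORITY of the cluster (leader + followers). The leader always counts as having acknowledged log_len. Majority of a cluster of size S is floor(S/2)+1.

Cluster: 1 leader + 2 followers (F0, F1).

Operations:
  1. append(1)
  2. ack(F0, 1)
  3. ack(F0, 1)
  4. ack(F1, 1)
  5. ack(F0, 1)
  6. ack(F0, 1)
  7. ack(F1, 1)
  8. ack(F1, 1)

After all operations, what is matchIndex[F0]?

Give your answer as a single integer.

Op 1: append 1 -> log_len=1
Op 2: F0 acks idx 1 -> match: F0=1 F1=0; commitIndex=1
Op 3: F0 acks idx 1 -> match: F0=1 F1=0; commitIndex=1
Op 4: F1 acks idx 1 -> match: F0=1 F1=1; commitIndex=1
Op 5: F0 acks idx 1 -> match: F0=1 F1=1; commitIndex=1
Op 6: F0 acks idx 1 -> match: F0=1 F1=1; commitIndex=1
Op 7: F1 acks idx 1 -> match: F0=1 F1=1; commitIndex=1
Op 8: F1 acks idx 1 -> match: F0=1 F1=1; commitIndex=1

Answer: 1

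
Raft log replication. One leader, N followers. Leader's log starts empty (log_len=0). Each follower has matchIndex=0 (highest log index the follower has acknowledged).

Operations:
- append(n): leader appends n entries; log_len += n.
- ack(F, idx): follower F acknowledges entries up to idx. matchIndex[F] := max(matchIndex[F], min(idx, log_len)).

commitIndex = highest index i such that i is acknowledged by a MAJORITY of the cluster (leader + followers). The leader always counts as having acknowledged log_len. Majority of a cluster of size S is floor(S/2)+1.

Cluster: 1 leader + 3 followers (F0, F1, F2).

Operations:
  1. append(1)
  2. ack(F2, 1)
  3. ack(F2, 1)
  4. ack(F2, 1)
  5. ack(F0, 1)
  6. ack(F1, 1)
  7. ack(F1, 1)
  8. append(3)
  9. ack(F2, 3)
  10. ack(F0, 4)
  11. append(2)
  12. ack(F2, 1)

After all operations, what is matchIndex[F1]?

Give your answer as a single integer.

Op 1: append 1 -> log_len=1
Op 2: F2 acks idx 1 -> match: F0=0 F1=0 F2=1; commitIndex=0
Op 3: F2 acks idx 1 -> match: F0=0 F1=0 F2=1; commitIndex=0
Op 4: F2 acks idx 1 -> match: F0=0 F1=0 F2=1; commitIndex=0
Op 5: F0 acks idx 1 -> match: F0=1 F1=0 F2=1; commitIndex=1
Op 6: F1 acks idx 1 -> match: F0=1 F1=1 F2=1; commitIndex=1
Op 7: F1 acks idx 1 -> match: F0=1 F1=1 F2=1; commitIndex=1
Op 8: append 3 -> log_len=4
Op 9: F2 acks idx 3 -> match: F0=1 F1=1 F2=3; commitIndex=1
Op 10: F0 acks idx 4 -> match: F0=4 F1=1 F2=3; commitIndex=3
Op 11: append 2 -> log_len=6
Op 12: F2 acks idx 1 -> match: F0=4 F1=1 F2=3; commitIndex=3

Answer: 1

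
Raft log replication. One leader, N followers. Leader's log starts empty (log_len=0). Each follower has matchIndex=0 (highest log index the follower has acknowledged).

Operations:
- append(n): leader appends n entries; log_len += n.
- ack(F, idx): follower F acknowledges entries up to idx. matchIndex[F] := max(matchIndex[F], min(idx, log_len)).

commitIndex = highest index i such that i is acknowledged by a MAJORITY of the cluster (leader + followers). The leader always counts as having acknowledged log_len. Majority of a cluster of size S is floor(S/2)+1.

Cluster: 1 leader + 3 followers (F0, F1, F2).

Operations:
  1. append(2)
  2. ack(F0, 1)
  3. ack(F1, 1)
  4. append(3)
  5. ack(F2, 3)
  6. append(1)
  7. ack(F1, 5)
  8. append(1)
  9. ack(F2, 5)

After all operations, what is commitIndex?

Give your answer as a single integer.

Answer: 5

Derivation:
Op 1: append 2 -> log_len=2
Op 2: F0 acks idx 1 -> match: F0=1 F1=0 F2=0; commitIndex=0
Op 3: F1 acks idx 1 -> match: F0=1 F1=1 F2=0; commitIndex=1
Op 4: append 3 -> log_len=5
Op 5: F2 acks idx 3 -> match: F0=1 F1=1 F2=3; commitIndex=1
Op 6: append 1 -> log_len=6
Op 7: F1 acks idx 5 -> match: F0=1 F1=5 F2=3; commitIndex=3
Op 8: append 1 -> log_len=7
Op 9: F2 acks idx 5 -> match: F0=1 F1=5 F2=5; commitIndex=5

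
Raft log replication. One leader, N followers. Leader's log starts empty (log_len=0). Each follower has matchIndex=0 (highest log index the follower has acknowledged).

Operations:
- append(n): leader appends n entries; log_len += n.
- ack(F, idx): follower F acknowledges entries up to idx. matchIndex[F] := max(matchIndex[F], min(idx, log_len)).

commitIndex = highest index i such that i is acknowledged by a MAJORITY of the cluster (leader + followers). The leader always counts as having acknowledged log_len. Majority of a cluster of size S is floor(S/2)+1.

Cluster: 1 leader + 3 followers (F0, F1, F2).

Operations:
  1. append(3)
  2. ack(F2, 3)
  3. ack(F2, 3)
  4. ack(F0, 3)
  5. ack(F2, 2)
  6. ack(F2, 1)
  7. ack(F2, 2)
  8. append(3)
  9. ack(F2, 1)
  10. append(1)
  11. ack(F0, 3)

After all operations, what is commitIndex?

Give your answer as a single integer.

Answer: 3

Derivation:
Op 1: append 3 -> log_len=3
Op 2: F2 acks idx 3 -> match: F0=0 F1=0 F2=3; commitIndex=0
Op 3: F2 acks idx 3 -> match: F0=0 F1=0 F2=3; commitIndex=0
Op 4: F0 acks idx 3 -> match: F0=3 F1=0 F2=3; commitIndex=3
Op 5: F2 acks idx 2 -> match: F0=3 F1=0 F2=3; commitIndex=3
Op 6: F2 acks idx 1 -> match: F0=3 F1=0 F2=3; commitIndex=3
Op 7: F2 acks idx 2 -> match: F0=3 F1=0 F2=3; commitIndex=3
Op 8: append 3 -> log_len=6
Op 9: F2 acks idx 1 -> match: F0=3 F1=0 F2=3; commitIndex=3
Op 10: append 1 -> log_len=7
Op 11: F0 acks idx 3 -> match: F0=3 F1=0 F2=3; commitIndex=3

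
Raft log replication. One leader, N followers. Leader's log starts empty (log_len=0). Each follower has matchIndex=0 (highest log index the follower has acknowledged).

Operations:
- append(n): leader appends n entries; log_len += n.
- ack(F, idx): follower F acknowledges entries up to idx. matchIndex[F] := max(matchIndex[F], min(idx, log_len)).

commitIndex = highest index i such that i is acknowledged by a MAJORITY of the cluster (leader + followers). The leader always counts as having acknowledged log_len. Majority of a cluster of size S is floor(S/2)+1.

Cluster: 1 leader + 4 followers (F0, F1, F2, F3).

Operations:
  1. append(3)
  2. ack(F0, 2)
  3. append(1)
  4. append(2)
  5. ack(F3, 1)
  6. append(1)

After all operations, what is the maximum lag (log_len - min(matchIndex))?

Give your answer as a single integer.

Answer: 7

Derivation:
Op 1: append 3 -> log_len=3
Op 2: F0 acks idx 2 -> match: F0=2 F1=0 F2=0 F3=0; commitIndex=0
Op 3: append 1 -> log_len=4
Op 4: append 2 -> log_len=6
Op 5: F3 acks idx 1 -> match: F0=2 F1=0 F2=0 F3=1; commitIndex=1
Op 6: append 1 -> log_len=7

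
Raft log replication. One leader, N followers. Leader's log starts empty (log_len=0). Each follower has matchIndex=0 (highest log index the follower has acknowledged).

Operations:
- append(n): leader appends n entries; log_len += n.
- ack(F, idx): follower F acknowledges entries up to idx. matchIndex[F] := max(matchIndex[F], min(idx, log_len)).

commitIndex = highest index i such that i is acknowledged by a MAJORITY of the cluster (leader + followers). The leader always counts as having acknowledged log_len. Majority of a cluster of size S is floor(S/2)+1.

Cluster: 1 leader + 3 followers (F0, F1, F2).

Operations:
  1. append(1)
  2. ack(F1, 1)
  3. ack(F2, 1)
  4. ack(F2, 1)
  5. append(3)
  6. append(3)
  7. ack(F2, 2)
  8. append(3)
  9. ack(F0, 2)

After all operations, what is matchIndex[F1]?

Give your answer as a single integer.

Op 1: append 1 -> log_len=1
Op 2: F1 acks idx 1 -> match: F0=0 F1=1 F2=0; commitIndex=0
Op 3: F2 acks idx 1 -> match: F0=0 F1=1 F2=1; commitIndex=1
Op 4: F2 acks idx 1 -> match: F0=0 F1=1 F2=1; commitIndex=1
Op 5: append 3 -> log_len=4
Op 6: append 3 -> log_len=7
Op 7: F2 acks idx 2 -> match: F0=0 F1=1 F2=2; commitIndex=1
Op 8: append 3 -> log_len=10
Op 9: F0 acks idx 2 -> match: F0=2 F1=1 F2=2; commitIndex=2

Answer: 1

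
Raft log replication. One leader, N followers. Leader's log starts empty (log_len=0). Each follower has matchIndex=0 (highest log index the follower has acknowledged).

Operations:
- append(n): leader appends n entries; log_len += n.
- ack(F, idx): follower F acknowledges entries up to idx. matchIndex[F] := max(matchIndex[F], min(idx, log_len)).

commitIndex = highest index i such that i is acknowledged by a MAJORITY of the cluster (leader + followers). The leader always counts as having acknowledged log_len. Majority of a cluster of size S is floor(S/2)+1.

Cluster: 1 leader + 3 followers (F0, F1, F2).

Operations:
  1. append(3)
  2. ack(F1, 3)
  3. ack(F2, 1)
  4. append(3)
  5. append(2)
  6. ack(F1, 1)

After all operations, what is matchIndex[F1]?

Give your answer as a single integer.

Answer: 3

Derivation:
Op 1: append 3 -> log_len=3
Op 2: F1 acks idx 3 -> match: F0=0 F1=3 F2=0; commitIndex=0
Op 3: F2 acks idx 1 -> match: F0=0 F1=3 F2=1; commitIndex=1
Op 4: append 3 -> log_len=6
Op 5: append 2 -> log_len=8
Op 6: F1 acks idx 1 -> match: F0=0 F1=3 F2=1; commitIndex=1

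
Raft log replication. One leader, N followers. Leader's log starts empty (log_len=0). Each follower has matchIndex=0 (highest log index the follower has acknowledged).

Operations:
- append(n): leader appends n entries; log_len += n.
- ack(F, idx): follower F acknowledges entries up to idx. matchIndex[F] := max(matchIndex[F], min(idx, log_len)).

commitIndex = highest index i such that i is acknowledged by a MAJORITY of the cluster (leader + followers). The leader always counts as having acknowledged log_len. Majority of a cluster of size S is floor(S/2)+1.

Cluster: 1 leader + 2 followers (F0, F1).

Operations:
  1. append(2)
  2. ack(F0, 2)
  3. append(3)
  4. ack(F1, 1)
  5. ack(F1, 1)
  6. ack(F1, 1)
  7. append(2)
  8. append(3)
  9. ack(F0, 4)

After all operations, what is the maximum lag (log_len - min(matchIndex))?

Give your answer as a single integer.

Op 1: append 2 -> log_len=2
Op 2: F0 acks idx 2 -> match: F0=2 F1=0; commitIndex=2
Op 3: append 3 -> log_len=5
Op 4: F1 acks idx 1 -> match: F0=2 F1=1; commitIndex=2
Op 5: F1 acks idx 1 -> match: F0=2 F1=1; commitIndex=2
Op 6: F1 acks idx 1 -> match: F0=2 F1=1; commitIndex=2
Op 7: append 2 -> log_len=7
Op 8: append 3 -> log_len=10
Op 9: F0 acks idx 4 -> match: F0=4 F1=1; commitIndex=4

Answer: 9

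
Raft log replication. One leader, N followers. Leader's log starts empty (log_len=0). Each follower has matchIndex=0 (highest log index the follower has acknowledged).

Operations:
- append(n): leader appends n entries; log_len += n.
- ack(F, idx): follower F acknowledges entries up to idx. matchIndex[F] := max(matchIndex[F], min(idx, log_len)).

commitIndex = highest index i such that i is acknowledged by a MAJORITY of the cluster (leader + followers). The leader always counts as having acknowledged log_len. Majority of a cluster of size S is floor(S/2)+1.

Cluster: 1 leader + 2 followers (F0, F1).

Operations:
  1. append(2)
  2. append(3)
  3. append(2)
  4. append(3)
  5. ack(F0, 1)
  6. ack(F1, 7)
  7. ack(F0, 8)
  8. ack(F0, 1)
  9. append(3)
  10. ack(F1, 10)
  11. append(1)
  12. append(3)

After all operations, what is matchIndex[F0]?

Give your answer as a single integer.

Answer: 8

Derivation:
Op 1: append 2 -> log_len=2
Op 2: append 3 -> log_len=5
Op 3: append 2 -> log_len=7
Op 4: append 3 -> log_len=10
Op 5: F0 acks idx 1 -> match: F0=1 F1=0; commitIndex=1
Op 6: F1 acks idx 7 -> match: F0=1 F1=7; commitIndex=7
Op 7: F0 acks idx 8 -> match: F0=8 F1=7; commitIndex=8
Op 8: F0 acks idx 1 -> match: F0=8 F1=7; commitIndex=8
Op 9: append 3 -> log_len=13
Op 10: F1 acks idx 10 -> match: F0=8 F1=10; commitIndex=10
Op 11: append 1 -> log_len=14
Op 12: append 3 -> log_len=17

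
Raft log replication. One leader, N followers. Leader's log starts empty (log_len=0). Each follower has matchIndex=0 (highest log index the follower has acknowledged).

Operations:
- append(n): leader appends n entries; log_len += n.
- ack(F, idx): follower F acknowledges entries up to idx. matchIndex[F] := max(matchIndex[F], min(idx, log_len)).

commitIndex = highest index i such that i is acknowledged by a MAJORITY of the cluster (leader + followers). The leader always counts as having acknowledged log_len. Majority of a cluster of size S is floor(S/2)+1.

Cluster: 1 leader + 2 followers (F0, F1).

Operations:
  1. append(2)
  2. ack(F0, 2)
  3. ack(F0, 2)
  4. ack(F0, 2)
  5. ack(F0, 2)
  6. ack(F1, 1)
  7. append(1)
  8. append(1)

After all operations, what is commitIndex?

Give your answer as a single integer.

Op 1: append 2 -> log_len=2
Op 2: F0 acks idx 2 -> match: F0=2 F1=0; commitIndex=2
Op 3: F0 acks idx 2 -> match: F0=2 F1=0; commitIndex=2
Op 4: F0 acks idx 2 -> match: F0=2 F1=0; commitIndex=2
Op 5: F0 acks idx 2 -> match: F0=2 F1=0; commitIndex=2
Op 6: F1 acks idx 1 -> match: F0=2 F1=1; commitIndex=2
Op 7: append 1 -> log_len=3
Op 8: append 1 -> log_len=4

Answer: 2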